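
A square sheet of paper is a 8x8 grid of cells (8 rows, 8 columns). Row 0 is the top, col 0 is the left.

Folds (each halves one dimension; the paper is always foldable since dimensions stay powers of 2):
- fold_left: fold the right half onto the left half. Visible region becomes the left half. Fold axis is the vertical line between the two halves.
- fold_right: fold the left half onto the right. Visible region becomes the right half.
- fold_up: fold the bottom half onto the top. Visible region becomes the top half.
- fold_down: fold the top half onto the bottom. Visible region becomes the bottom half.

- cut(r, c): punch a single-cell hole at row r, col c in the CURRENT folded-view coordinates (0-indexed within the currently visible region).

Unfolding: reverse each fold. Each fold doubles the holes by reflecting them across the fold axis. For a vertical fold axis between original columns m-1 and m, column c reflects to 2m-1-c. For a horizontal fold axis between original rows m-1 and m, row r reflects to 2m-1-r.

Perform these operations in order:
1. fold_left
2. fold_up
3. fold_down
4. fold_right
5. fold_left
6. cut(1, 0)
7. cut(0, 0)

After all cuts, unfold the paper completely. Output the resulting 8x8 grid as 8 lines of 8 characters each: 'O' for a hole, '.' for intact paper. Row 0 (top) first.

Op 1 fold_left: fold axis v@4; visible region now rows[0,8) x cols[0,4) = 8x4
Op 2 fold_up: fold axis h@4; visible region now rows[0,4) x cols[0,4) = 4x4
Op 3 fold_down: fold axis h@2; visible region now rows[2,4) x cols[0,4) = 2x4
Op 4 fold_right: fold axis v@2; visible region now rows[2,4) x cols[2,4) = 2x2
Op 5 fold_left: fold axis v@3; visible region now rows[2,4) x cols[2,3) = 2x1
Op 6 cut(1, 0): punch at orig (3,2); cuts so far [(3, 2)]; region rows[2,4) x cols[2,3) = 2x1
Op 7 cut(0, 0): punch at orig (2,2); cuts so far [(2, 2), (3, 2)]; region rows[2,4) x cols[2,3) = 2x1
Unfold 1 (reflect across v@3): 4 holes -> [(2, 2), (2, 3), (3, 2), (3, 3)]
Unfold 2 (reflect across v@2): 8 holes -> [(2, 0), (2, 1), (2, 2), (2, 3), (3, 0), (3, 1), (3, 2), (3, 3)]
Unfold 3 (reflect across h@2): 16 holes -> [(0, 0), (0, 1), (0, 2), (0, 3), (1, 0), (1, 1), (1, 2), (1, 3), (2, 0), (2, 1), (2, 2), (2, 3), (3, 0), (3, 1), (3, 2), (3, 3)]
Unfold 4 (reflect across h@4): 32 holes -> [(0, 0), (0, 1), (0, 2), (0, 3), (1, 0), (1, 1), (1, 2), (1, 3), (2, 0), (2, 1), (2, 2), (2, 3), (3, 0), (3, 1), (3, 2), (3, 3), (4, 0), (4, 1), (4, 2), (4, 3), (5, 0), (5, 1), (5, 2), (5, 3), (6, 0), (6, 1), (6, 2), (6, 3), (7, 0), (7, 1), (7, 2), (7, 3)]
Unfold 5 (reflect across v@4): 64 holes -> [(0, 0), (0, 1), (0, 2), (0, 3), (0, 4), (0, 5), (0, 6), (0, 7), (1, 0), (1, 1), (1, 2), (1, 3), (1, 4), (1, 5), (1, 6), (1, 7), (2, 0), (2, 1), (2, 2), (2, 3), (2, 4), (2, 5), (2, 6), (2, 7), (3, 0), (3, 1), (3, 2), (3, 3), (3, 4), (3, 5), (3, 6), (3, 7), (4, 0), (4, 1), (4, 2), (4, 3), (4, 4), (4, 5), (4, 6), (4, 7), (5, 0), (5, 1), (5, 2), (5, 3), (5, 4), (5, 5), (5, 6), (5, 7), (6, 0), (6, 1), (6, 2), (6, 3), (6, 4), (6, 5), (6, 6), (6, 7), (7, 0), (7, 1), (7, 2), (7, 3), (7, 4), (7, 5), (7, 6), (7, 7)]

Answer: OOOOOOOO
OOOOOOOO
OOOOOOOO
OOOOOOOO
OOOOOOOO
OOOOOOOO
OOOOOOOO
OOOOOOOO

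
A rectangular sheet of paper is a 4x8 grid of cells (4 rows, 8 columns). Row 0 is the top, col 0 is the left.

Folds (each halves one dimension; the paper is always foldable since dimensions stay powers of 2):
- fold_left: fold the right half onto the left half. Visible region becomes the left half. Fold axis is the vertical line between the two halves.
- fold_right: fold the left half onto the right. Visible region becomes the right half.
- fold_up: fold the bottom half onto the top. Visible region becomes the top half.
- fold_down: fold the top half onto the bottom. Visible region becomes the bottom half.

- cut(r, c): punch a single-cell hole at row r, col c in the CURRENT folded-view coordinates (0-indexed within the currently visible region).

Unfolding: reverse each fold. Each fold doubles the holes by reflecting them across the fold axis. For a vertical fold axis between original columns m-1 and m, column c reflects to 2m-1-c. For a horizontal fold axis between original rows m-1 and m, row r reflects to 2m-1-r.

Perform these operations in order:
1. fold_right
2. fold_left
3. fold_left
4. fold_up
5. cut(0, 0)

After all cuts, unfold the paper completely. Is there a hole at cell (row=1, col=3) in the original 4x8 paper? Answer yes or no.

Answer: no

Derivation:
Op 1 fold_right: fold axis v@4; visible region now rows[0,4) x cols[4,8) = 4x4
Op 2 fold_left: fold axis v@6; visible region now rows[0,4) x cols[4,6) = 4x2
Op 3 fold_left: fold axis v@5; visible region now rows[0,4) x cols[4,5) = 4x1
Op 4 fold_up: fold axis h@2; visible region now rows[0,2) x cols[4,5) = 2x1
Op 5 cut(0, 0): punch at orig (0,4); cuts so far [(0, 4)]; region rows[0,2) x cols[4,5) = 2x1
Unfold 1 (reflect across h@2): 2 holes -> [(0, 4), (3, 4)]
Unfold 2 (reflect across v@5): 4 holes -> [(0, 4), (0, 5), (3, 4), (3, 5)]
Unfold 3 (reflect across v@6): 8 holes -> [(0, 4), (0, 5), (0, 6), (0, 7), (3, 4), (3, 5), (3, 6), (3, 7)]
Unfold 4 (reflect across v@4): 16 holes -> [(0, 0), (0, 1), (0, 2), (0, 3), (0, 4), (0, 5), (0, 6), (0, 7), (3, 0), (3, 1), (3, 2), (3, 3), (3, 4), (3, 5), (3, 6), (3, 7)]
Holes: [(0, 0), (0, 1), (0, 2), (0, 3), (0, 4), (0, 5), (0, 6), (0, 7), (3, 0), (3, 1), (3, 2), (3, 3), (3, 4), (3, 5), (3, 6), (3, 7)]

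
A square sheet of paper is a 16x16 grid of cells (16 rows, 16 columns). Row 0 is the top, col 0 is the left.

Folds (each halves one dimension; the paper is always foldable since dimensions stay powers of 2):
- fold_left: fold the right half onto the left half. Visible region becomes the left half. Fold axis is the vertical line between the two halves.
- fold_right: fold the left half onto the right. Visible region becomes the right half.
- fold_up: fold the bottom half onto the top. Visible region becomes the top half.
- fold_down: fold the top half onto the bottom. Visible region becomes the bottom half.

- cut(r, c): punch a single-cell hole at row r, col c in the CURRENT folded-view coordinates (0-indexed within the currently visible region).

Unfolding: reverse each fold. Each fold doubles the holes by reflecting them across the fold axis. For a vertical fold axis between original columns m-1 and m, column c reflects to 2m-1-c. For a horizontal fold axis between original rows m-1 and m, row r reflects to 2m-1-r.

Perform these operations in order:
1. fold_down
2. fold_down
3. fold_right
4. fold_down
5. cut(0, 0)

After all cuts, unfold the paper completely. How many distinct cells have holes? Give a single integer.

Answer: 16

Derivation:
Op 1 fold_down: fold axis h@8; visible region now rows[8,16) x cols[0,16) = 8x16
Op 2 fold_down: fold axis h@12; visible region now rows[12,16) x cols[0,16) = 4x16
Op 3 fold_right: fold axis v@8; visible region now rows[12,16) x cols[8,16) = 4x8
Op 4 fold_down: fold axis h@14; visible region now rows[14,16) x cols[8,16) = 2x8
Op 5 cut(0, 0): punch at orig (14,8); cuts so far [(14, 8)]; region rows[14,16) x cols[8,16) = 2x8
Unfold 1 (reflect across h@14): 2 holes -> [(13, 8), (14, 8)]
Unfold 2 (reflect across v@8): 4 holes -> [(13, 7), (13, 8), (14, 7), (14, 8)]
Unfold 3 (reflect across h@12): 8 holes -> [(9, 7), (9, 8), (10, 7), (10, 8), (13, 7), (13, 8), (14, 7), (14, 8)]
Unfold 4 (reflect across h@8): 16 holes -> [(1, 7), (1, 8), (2, 7), (2, 8), (5, 7), (5, 8), (6, 7), (6, 8), (9, 7), (9, 8), (10, 7), (10, 8), (13, 7), (13, 8), (14, 7), (14, 8)]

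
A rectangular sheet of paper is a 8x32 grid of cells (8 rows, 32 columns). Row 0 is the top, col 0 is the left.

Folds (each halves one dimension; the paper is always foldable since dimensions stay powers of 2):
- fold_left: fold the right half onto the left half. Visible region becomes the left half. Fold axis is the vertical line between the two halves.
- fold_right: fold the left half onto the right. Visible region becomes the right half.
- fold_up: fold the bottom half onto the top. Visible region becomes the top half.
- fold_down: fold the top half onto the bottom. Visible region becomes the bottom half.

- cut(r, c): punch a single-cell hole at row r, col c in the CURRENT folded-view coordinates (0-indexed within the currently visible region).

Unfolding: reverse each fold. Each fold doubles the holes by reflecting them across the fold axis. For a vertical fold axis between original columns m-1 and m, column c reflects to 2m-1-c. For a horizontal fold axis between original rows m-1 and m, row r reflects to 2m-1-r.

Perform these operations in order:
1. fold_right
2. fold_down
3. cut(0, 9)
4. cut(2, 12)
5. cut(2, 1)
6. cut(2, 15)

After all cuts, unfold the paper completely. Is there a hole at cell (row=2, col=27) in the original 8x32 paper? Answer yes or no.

Answer: no

Derivation:
Op 1 fold_right: fold axis v@16; visible region now rows[0,8) x cols[16,32) = 8x16
Op 2 fold_down: fold axis h@4; visible region now rows[4,8) x cols[16,32) = 4x16
Op 3 cut(0, 9): punch at orig (4,25); cuts so far [(4, 25)]; region rows[4,8) x cols[16,32) = 4x16
Op 4 cut(2, 12): punch at orig (6,28); cuts so far [(4, 25), (6, 28)]; region rows[4,8) x cols[16,32) = 4x16
Op 5 cut(2, 1): punch at orig (6,17); cuts so far [(4, 25), (6, 17), (6, 28)]; region rows[4,8) x cols[16,32) = 4x16
Op 6 cut(2, 15): punch at orig (6,31); cuts so far [(4, 25), (6, 17), (6, 28), (6, 31)]; region rows[4,8) x cols[16,32) = 4x16
Unfold 1 (reflect across h@4): 8 holes -> [(1, 17), (1, 28), (1, 31), (3, 25), (4, 25), (6, 17), (6, 28), (6, 31)]
Unfold 2 (reflect across v@16): 16 holes -> [(1, 0), (1, 3), (1, 14), (1, 17), (1, 28), (1, 31), (3, 6), (3, 25), (4, 6), (4, 25), (6, 0), (6, 3), (6, 14), (6, 17), (6, 28), (6, 31)]
Holes: [(1, 0), (1, 3), (1, 14), (1, 17), (1, 28), (1, 31), (3, 6), (3, 25), (4, 6), (4, 25), (6, 0), (6, 3), (6, 14), (6, 17), (6, 28), (6, 31)]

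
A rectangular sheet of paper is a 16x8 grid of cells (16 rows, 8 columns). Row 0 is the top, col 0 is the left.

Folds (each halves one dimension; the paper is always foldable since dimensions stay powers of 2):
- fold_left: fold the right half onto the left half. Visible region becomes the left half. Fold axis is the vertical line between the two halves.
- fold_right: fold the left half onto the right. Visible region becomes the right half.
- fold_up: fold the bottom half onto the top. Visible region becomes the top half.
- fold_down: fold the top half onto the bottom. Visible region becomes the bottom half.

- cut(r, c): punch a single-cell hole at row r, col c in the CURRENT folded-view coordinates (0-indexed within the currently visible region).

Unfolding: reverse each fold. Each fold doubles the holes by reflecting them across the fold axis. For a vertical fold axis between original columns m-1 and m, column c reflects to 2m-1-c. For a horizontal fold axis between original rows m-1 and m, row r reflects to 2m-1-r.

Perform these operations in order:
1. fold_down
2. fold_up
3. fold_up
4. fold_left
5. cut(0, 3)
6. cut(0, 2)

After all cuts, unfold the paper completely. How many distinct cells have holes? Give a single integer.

Answer: 32

Derivation:
Op 1 fold_down: fold axis h@8; visible region now rows[8,16) x cols[0,8) = 8x8
Op 2 fold_up: fold axis h@12; visible region now rows[8,12) x cols[0,8) = 4x8
Op 3 fold_up: fold axis h@10; visible region now rows[8,10) x cols[0,8) = 2x8
Op 4 fold_left: fold axis v@4; visible region now rows[8,10) x cols[0,4) = 2x4
Op 5 cut(0, 3): punch at orig (8,3); cuts so far [(8, 3)]; region rows[8,10) x cols[0,4) = 2x4
Op 6 cut(0, 2): punch at orig (8,2); cuts so far [(8, 2), (8, 3)]; region rows[8,10) x cols[0,4) = 2x4
Unfold 1 (reflect across v@4): 4 holes -> [(8, 2), (8, 3), (8, 4), (8, 5)]
Unfold 2 (reflect across h@10): 8 holes -> [(8, 2), (8, 3), (8, 4), (8, 5), (11, 2), (11, 3), (11, 4), (11, 5)]
Unfold 3 (reflect across h@12): 16 holes -> [(8, 2), (8, 3), (8, 4), (8, 5), (11, 2), (11, 3), (11, 4), (11, 5), (12, 2), (12, 3), (12, 4), (12, 5), (15, 2), (15, 3), (15, 4), (15, 5)]
Unfold 4 (reflect across h@8): 32 holes -> [(0, 2), (0, 3), (0, 4), (0, 5), (3, 2), (3, 3), (3, 4), (3, 5), (4, 2), (4, 3), (4, 4), (4, 5), (7, 2), (7, 3), (7, 4), (7, 5), (8, 2), (8, 3), (8, 4), (8, 5), (11, 2), (11, 3), (11, 4), (11, 5), (12, 2), (12, 3), (12, 4), (12, 5), (15, 2), (15, 3), (15, 4), (15, 5)]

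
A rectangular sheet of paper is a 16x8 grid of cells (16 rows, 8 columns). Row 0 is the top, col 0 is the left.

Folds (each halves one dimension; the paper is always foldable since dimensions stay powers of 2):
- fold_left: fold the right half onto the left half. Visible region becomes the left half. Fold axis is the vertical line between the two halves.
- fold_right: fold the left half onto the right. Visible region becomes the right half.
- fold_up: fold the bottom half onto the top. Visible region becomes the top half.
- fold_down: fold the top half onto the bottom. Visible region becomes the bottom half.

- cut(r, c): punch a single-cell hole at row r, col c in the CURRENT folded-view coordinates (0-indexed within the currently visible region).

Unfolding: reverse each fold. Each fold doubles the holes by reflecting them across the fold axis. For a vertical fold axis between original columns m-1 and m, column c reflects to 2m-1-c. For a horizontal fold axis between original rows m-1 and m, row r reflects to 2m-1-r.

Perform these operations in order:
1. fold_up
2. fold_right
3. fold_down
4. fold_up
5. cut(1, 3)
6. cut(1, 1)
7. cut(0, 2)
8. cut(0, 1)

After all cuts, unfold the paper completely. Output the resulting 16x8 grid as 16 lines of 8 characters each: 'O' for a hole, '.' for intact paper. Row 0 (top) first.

Answer: .OO..OO.
O.O..O.O
O.O..O.O
.OO..OO.
.OO..OO.
O.O..O.O
O.O..O.O
.OO..OO.
.OO..OO.
O.O..O.O
O.O..O.O
.OO..OO.
.OO..OO.
O.O..O.O
O.O..O.O
.OO..OO.

Derivation:
Op 1 fold_up: fold axis h@8; visible region now rows[0,8) x cols[0,8) = 8x8
Op 2 fold_right: fold axis v@4; visible region now rows[0,8) x cols[4,8) = 8x4
Op 3 fold_down: fold axis h@4; visible region now rows[4,8) x cols[4,8) = 4x4
Op 4 fold_up: fold axis h@6; visible region now rows[4,6) x cols[4,8) = 2x4
Op 5 cut(1, 3): punch at orig (5,7); cuts so far [(5, 7)]; region rows[4,6) x cols[4,8) = 2x4
Op 6 cut(1, 1): punch at orig (5,5); cuts so far [(5, 5), (5, 7)]; region rows[4,6) x cols[4,8) = 2x4
Op 7 cut(0, 2): punch at orig (4,6); cuts so far [(4, 6), (5, 5), (5, 7)]; region rows[4,6) x cols[4,8) = 2x4
Op 8 cut(0, 1): punch at orig (4,5); cuts so far [(4, 5), (4, 6), (5, 5), (5, 7)]; region rows[4,6) x cols[4,8) = 2x4
Unfold 1 (reflect across h@6): 8 holes -> [(4, 5), (4, 6), (5, 5), (5, 7), (6, 5), (6, 7), (7, 5), (7, 6)]
Unfold 2 (reflect across h@4): 16 holes -> [(0, 5), (0, 6), (1, 5), (1, 7), (2, 5), (2, 7), (3, 5), (3, 6), (4, 5), (4, 6), (5, 5), (5, 7), (6, 5), (6, 7), (7, 5), (7, 6)]
Unfold 3 (reflect across v@4): 32 holes -> [(0, 1), (0, 2), (0, 5), (0, 6), (1, 0), (1, 2), (1, 5), (1, 7), (2, 0), (2, 2), (2, 5), (2, 7), (3, 1), (3, 2), (3, 5), (3, 6), (4, 1), (4, 2), (4, 5), (4, 6), (5, 0), (5, 2), (5, 5), (5, 7), (6, 0), (6, 2), (6, 5), (6, 7), (7, 1), (7, 2), (7, 5), (7, 6)]
Unfold 4 (reflect across h@8): 64 holes -> [(0, 1), (0, 2), (0, 5), (0, 6), (1, 0), (1, 2), (1, 5), (1, 7), (2, 0), (2, 2), (2, 5), (2, 7), (3, 1), (3, 2), (3, 5), (3, 6), (4, 1), (4, 2), (4, 5), (4, 6), (5, 0), (5, 2), (5, 5), (5, 7), (6, 0), (6, 2), (6, 5), (6, 7), (7, 1), (7, 2), (7, 5), (7, 6), (8, 1), (8, 2), (8, 5), (8, 6), (9, 0), (9, 2), (9, 5), (9, 7), (10, 0), (10, 2), (10, 5), (10, 7), (11, 1), (11, 2), (11, 5), (11, 6), (12, 1), (12, 2), (12, 5), (12, 6), (13, 0), (13, 2), (13, 5), (13, 7), (14, 0), (14, 2), (14, 5), (14, 7), (15, 1), (15, 2), (15, 5), (15, 6)]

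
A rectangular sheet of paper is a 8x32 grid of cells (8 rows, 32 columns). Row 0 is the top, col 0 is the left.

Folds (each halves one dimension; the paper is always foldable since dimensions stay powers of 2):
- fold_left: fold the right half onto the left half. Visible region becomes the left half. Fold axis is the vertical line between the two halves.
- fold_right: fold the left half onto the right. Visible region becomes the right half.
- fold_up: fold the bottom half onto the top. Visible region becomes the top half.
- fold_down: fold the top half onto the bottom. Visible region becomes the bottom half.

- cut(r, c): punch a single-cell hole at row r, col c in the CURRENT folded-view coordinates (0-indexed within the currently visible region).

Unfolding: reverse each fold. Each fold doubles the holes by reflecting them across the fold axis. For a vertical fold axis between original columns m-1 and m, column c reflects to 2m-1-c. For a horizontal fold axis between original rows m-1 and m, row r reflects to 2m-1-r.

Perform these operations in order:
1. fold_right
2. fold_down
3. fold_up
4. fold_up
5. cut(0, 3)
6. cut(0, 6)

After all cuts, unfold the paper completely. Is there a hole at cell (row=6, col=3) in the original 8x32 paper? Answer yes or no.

Answer: no

Derivation:
Op 1 fold_right: fold axis v@16; visible region now rows[0,8) x cols[16,32) = 8x16
Op 2 fold_down: fold axis h@4; visible region now rows[4,8) x cols[16,32) = 4x16
Op 3 fold_up: fold axis h@6; visible region now rows[4,6) x cols[16,32) = 2x16
Op 4 fold_up: fold axis h@5; visible region now rows[4,5) x cols[16,32) = 1x16
Op 5 cut(0, 3): punch at orig (4,19); cuts so far [(4, 19)]; region rows[4,5) x cols[16,32) = 1x16
Op 6 cut(0, 6): punch at orig (4,22); cuts so far [(4, 19), (4, 22)]; region rows[4,5) x cols[16,32) = 1x16
Unfold 1 (reflect across h@5): 4 holes -> [(4, 19), (4, 22), (5, 19), (5, 22)]
Unfold 2 (reflect across h@6): 8 holes -> [(4, 19), (4, 22), (5, 19), (5, 22), (6, 19), (6, 22), (7, 19), (7, 22)]
Unfold 3 (reflect across h@4): 16 holes -> [(0, 19), (0, 22), (1, 19), (1, 22), (2, 19), (2, 22), (3, 19), (3, 22), (4, 19), (4, 22), (5, 19), (5, 22), (6, 19), (6, 22), (7, 19), (7, 22)]
Unfold 4 (reflect across v@16): 32 holes -> [(0, 9), (0, 12), (0, 19), (0, 22), (1, 9), (1, 12), (1, 19), (1, 22), (2, 9), (2, 12), (2, 19), (2, 22), (3, 9), (3, 12), (3, 19), (3, 22), (4, 9), (4, 12), (4, 19), (4, 22), (5, 9), (5, 12), (5, 19), (5, 22), (6, 9), (6, 12), (6, 19), (6, 22), (7, 9), (7, 12), (7, 19), (7, 22)]
Holes: [(0, 9), (0, 12), (0, 19), (0, 22), (1, 9), (1, 12), (1, 19), (1, 22), (2, 9), (2, 12), (2, 19), (2, 22), (3, 9), (3, 12), (3, 19), (3, 22), (4, 9), (4, 12), (4, 19), (4, 22), (5, 9), (5, 12), (5, 19), (5, 22), (6, 9), (6, 12), (6, 19), (6, 22), (7, 9), (7, 12), (7, 19), (7, 22)]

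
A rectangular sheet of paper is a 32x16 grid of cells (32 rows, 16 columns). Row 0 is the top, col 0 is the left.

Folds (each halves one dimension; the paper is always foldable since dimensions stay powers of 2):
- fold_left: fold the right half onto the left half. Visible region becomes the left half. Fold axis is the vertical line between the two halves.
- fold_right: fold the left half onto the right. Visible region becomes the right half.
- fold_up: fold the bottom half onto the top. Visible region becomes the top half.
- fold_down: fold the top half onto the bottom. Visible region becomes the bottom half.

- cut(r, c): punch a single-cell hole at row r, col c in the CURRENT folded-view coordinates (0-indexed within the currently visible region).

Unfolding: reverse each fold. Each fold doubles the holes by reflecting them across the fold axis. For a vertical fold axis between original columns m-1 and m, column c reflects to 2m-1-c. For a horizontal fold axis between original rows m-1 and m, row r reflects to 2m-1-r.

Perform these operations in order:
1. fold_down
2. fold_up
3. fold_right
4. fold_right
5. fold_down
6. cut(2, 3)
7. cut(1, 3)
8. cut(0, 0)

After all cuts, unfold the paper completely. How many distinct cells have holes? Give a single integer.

Answer: 96

Derivation:
Op 1 fold_down: fold axis h@16; visible region now rows[16,32) x cols[0,16) = 16x16
Op 2 fold_up: fold axis h@24; visible region now rows[16,24) x cols[0,16) = 8x16
Op 3 fold_right: fold axis v@8; visible region now rows[16,24) x cols[8,16) = 8x8
Op 4 fold_right: fold axis v@12; visible region now rows[16,24) x cols[12,16) = 8x4
Op 5 fold_down: fold axis h@20; visible region now rows[20,24) x cols[12,16) = 4x4
Op 6 cut(2, 3): punch at orig (22,15); cuts so far [(22, 15)]; region rows[20,24) x cols[12,16) = 4x4
Op 7 cut(1, 3): punch at orig (21,15); cuts so far [(21, 15), (22, 15)]; region rows[20,24) x cols[12,16) = 4x4
Op 8 cut(0, 0): punch at orig (20,12); cuts so far [(20, 12), (21, 15), (22, 15)]; region rows[20,24) x cols[12,16) = 4x4
Unfold 1 (reflect across h@20): 6 holes -> [(17, 15), (18, 15), (19, 12), (20, 12), (21, 15), (22, 15)]
Unfold 2 (reflect across v@12): 12 holes -> [(17, 8), (17, 15), (18, 8), (18, 15), (19, 11), (19, 12), (20, 11), (20, 12), (21, 8), (21, 15), (22, 8), (22, 15)]
Unfold 3 (reflect across v@8): 24 holes -> [(17, 0), (17, 7), (17, 8), (17, 15), (18, 0), (18, 7), (18, 8), (18, 15), (19, 3), (19, 4), (19, 11), (19, 12), (20, 3), (20, 4), (20, 11), (20, 12), (21, 0), (21, 7), (21, 8), (21, 15), (22, 0), (22, 7), (22, 8), (22, 15)]
Unfold 4 (reflect across h@24): 48 holes -> [(17, 0), (17, 7), (17, 8), (17, 15), (18, 0), (18, 7), (18, 8), (18, 15), (19, 3), (19, 4), (19, 11), (19, 12), (20, 3), (20, 4), (20, 11), (20, 12), (21, 0), (21, 7), (21, 8), (21, 15), (22, 0), (22, 7), (22, 8), (22, 15), (25, 0), (25, 7), (25, 8), (25, 15), (26, 0), (26, 7), (26, 8), (26, 15), (27, 3), (27, 4), (27, 11), (27, 12), (28, 3), (28, 4), (28, 11), (28, 12), (29, 0), (29, 7), (29, 8), (29, 15), (30, 0), (30, 7), (30, 8), (30, 15)]
Unfold 5 (reflect across h@16): 96 holes -> [(1, 0), (1, 7), (1, 8), (1, 15), (2, 0), (2, 7), (2, 8), (2, 15), (3, 3), (3, 4), (3, 11), (3, 12), (4, 3), (4, 4), (4, 11), (4, 12), (5, 0), (5, 7), (5, 8), (5, 15), (6, 0), (6, 7), (6, 8), (6, 15), (9, 0), (9, 7), (9, 8), (9, 15), (10, 0), (10, 7), (10, 8), (10, 15), (11, 3), (11, 4), (11, 11), (11, 12), (12, 3), (12, 4), (12, 11), (12, 12), (13, 0), (13, 7), (13, 8), (13, 15), (14, 0), (14, 7), (14, 8), (14, 15), (17, 0), (17, 7), (17, 8), (17, 15), (18, 0), (18, 7), (18, 8), (18, 15), (19, 3), (19, 4), (19, 11), (19, 12), (20, 3), (20, 4), (20, 11), (20, 12), (21, 0), (21, 7), (21, 8), (21, 15), (22, 0), (22, 7), (22, 8), (22, 15), (25, 0), (25, 7), (25, 8), (25, 15), (26, 0), (26, 7), (26, 8), (26, 15), (27, 3), (27, 4), (27, 11), (27, 12), (28, 3), (28, 4), (28, 11), (28, 12), (29, 0), (29, 7), (29, 8), (29, 15), (30, 0), (30, 7), (30, 8), (30, 15)]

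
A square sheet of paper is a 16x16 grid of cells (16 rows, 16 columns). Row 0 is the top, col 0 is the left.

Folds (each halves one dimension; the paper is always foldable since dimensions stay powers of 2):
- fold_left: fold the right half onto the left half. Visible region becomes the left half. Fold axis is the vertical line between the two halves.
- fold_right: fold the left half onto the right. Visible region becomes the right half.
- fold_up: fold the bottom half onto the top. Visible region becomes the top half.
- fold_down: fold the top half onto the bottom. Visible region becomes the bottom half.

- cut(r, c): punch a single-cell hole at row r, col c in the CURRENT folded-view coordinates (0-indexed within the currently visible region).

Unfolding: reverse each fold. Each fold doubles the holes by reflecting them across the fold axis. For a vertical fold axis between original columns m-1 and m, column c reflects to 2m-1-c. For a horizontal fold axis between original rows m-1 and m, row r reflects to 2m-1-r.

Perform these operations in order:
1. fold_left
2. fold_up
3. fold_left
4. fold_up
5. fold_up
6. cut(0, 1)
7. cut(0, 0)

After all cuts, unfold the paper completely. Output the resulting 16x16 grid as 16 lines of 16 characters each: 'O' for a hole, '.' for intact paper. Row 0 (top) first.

Op 1 fold_left: fold axis v@8; visible region now rows[0,16) x cols[0,8) = 16x8
Op 2 fold_up: fold axis h@8; visible region now rows[0,8) x cols[0,8) = 8x8
Op 3 fold_left: fold axis v@4; visible region now rows[0,8) x cols[0,4) = 8x4
Op 4 fold_up: fold axis h@4; visible region now rows[0,4) x cols[0,4) = 4x4
Op 5 fold_up: fold axis h@2; visible region now rows[0,2) x cols[0,4) = 2x4
Op 6 cut(0, 1): punch at orig (0,1); cuts so far [(0, 1)]; region rows[0,2) x cols[0,4) = 2x4
Op 7 cut(0, 0): punch at orig (0,0); cuts so far [(0, 0), (0, 1)]; region rows[0,2) x cols[0,4) = 2x4
Unfold 1 (reflect across h@2): 4 holes -> [(0, 0), (0, 1), (3, 0), (3, 1)]
Unfold 2 (reflect across h@4): 8 holes -> [(0, 0), (0, 1), (3, 0), (3, 1), (4, 0), (4, 1), (7, 0), (7, 1)]
Unfold 3 (reflect across v@4): 16 holes -> [(0, 0), (0, 1), (0, 6), (0, 7), (3, 0), (3, 1), (3, 6), (3, 7), (4, 0), (4, 1), (4, 6), (4, 7), (7, 0), (7, 1), (7, 6), (7, 7)]
Unfold 4 (reflect across h@8): 32 holes -> [(0, 0), (0, 1), (0, 6), (0, 7), (3, 0), (3, 1), (3, 6), (3, 7), (4, 0), (4, 1), (4, 6), (4, 7), (7, 0), (7, 1), (7, 6), (7, 7), (8, 0), (8, 1), (8, 6), (8, 7), (11, 0), (11, 1), (11, 6), (11, 7), (12, 0), (12, 1), (12, 6), (12, 7), (15, 0), (15, 1), (15, 6), (15, 7)]
Unfold 5 (reflect across v@8): 64 holes -> [(0, 0), (0, 1), (0, 6), (0, 7), (0, 8), (0, 9), (0, 14), (0, 15), (3, 0), (3, 1), (3, 6), (3, 7), (3, 8), (3, 9), (3, 14), (3, 15), (4, 0), (4, 1), (4, 6), (4, 7), (4, 8), (4, 9), (4, 14), (4, 15), (7, 0), (7, 1), (7, 6), (7, 7), (7, 8), (7, 9), (7, 14), (7, 15), (8, 0), (8, 1), (8, 6), (8, 7), (8, 8), (8, 9), (8, 14), (8, 15), (11, 0), (11, 1), (11, 6), (11, 7), (11, 8), (11, 9), (11, 14), (11, 15), (12, 0), (12, 1), (12, 6), (12, 7), (12, 8), (12, 9), (12, 14), (12, 15), (15, 0), (15, 1), (15, 6), (15, 7), (15, 8), (15, 9), (15, 14), (15, 15)]

Answer: OO....OOOO....OO
................
................
OO....OOOO....OO
OO....OOOO....OO
................
................
OO....OOOO....OO
OO....OOOO....OO
................
................
OO....OOOO....OO
OO....OOOO....OO
................
................
OO....OOOO....OO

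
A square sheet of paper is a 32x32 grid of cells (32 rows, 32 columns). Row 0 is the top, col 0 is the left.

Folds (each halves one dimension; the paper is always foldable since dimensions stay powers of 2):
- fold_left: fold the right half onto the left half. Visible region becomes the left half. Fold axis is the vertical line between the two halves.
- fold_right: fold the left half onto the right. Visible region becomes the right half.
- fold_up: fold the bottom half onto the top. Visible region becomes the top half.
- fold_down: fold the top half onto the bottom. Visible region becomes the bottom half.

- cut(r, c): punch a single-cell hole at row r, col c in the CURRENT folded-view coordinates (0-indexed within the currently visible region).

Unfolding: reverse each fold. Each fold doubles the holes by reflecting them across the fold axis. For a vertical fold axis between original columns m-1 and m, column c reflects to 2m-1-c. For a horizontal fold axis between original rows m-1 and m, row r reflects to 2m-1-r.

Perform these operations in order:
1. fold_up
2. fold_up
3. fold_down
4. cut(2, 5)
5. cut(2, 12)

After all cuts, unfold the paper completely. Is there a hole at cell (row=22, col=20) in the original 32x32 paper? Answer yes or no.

Op 1 fold_up: fold axis h@16; visible region now rows[0,16) x cols[0,32) = 16x32
Op 2 fold_up: fold axis h@8; visible region now rows[0,8) x cols[0,32) = 8x32
Op 3 fold_down: fold axis h@4; visible region now rows[4,8) x cols[0,32) = 4x32
Op 4 cut(2, 5): punch at orig (6,5); cuts so far [(6, 5)]; region rows[4,8) x cols[0,32) = 4x32
Op 5 cut(2, 12): punch at orig (6,12); cuts so far [(6, 5), (6, 12)]; region rows[4,8) x cols[0,32) = 4x32
Unfold 1 (reflect across h@4): 4 holes -> [(1, 5), (1, 12), (6, 5), (6, 12)]
Unfold 2 (reflect across h@8): 8 holes -> [(1, 5), (1, 12), (6, 5), (6, 12), (9, 5), (9, 12), (14, 5), (14, 12)]
Unfold 3 (reflect across h@16): 16 holes -> [(1, 5), (1, 12), (6, 5), (6, 12), (9, 5), (9, 12), (14, 5), (14, 12), (17, 5), (17, 12), (22, 5), (22, 12), (25, 5), (25, 12), (30, 5), (30, 12)]
Holes: [(1, 5), (1, 12), (6, 5), (6, 12), (9, 5), (9, 12), (14, 5), (14, 12), (17, 5), (17, 12), (22, 5), (22, 12), (25, 5), (25, 12), (30, 5), (30, 12)]

Answer: no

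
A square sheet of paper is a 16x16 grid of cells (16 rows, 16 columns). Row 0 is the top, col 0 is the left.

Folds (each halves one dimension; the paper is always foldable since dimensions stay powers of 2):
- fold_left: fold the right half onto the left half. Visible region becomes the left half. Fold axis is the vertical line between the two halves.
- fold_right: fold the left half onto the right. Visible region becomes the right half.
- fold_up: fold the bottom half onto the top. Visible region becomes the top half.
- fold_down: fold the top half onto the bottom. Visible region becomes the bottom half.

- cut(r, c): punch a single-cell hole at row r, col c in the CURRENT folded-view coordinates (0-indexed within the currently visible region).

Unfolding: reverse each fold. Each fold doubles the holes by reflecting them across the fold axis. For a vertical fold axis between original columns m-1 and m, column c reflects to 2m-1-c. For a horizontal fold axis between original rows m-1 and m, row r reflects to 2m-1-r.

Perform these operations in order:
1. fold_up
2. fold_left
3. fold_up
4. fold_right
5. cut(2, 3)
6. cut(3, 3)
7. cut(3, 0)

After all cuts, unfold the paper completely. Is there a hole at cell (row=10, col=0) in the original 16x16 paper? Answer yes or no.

Answer: yes

Derivation:
Op 1 fold_up: fold axis h@8; visible region now rows[0,8) x cols[0,16) = 8x16
Op 2 fold_left: fold axis v@8; visible region now rows[0,8) x cols[0,8) = 8x8
Op 3 fold_up: fold axis h@4; visible region now rows[0,4) x cols[0,8) = 4x8
Op 4 fold_right: fold axis v@4; visible region now rows[0,4) x cols[4,8) = 4x4
Op 5 cut(2, 3): punch at orig (2,7); cuts so far [(2, 7)]; region rows[0,4) x cols[4,8) = 4x4
Op 6 cut(3, 3): punch at orig (3,7); cuts so far [(2, 7), (3, 7)]; region rows[0,4) x cols[4,8) = 4x4
Op 7 cut(3, 0): punch at orig (3,4); cuts so far [(2, 7), (3, 4), (3, 7)]; region rows[0,4) x cols[4,8) = 4x4
Unfold 1 (reflect across v@4): 6 holes -> [(2, 0), (2, 7), (3, 0), (3, 3), (3, 4), (3, 7)]
Unfold 2 (reflect across h@4): 12 holes -> [(2, 0), (2, 7), (3, 0), (3, 3), (3, 4), (3, 7), (4, 0), (4, 3), (4, 4), (4, 7), (5, 0), (5, 7)]
Unfold 3 (reflect across v@8): 24 holes -> [(2, 0), (2, 7), (2, 8), (2, 15), (3, 0), (3, 3), (3, 4), (3, 7), (3, 8), (3, 11), (3, 12), (3, 15), (4, 0), (4, 3), (4, 4), (4, 7), (4, 8), (4, 11), (4, 12), (4, 15), (5, 0), (5, 7), (5, 8), (5, 15)]
Unfold 4 (reflect across h@8): 48 holes -> [(2, 0), (2, 7), (2, 8), (2, 15), (3, 0), (3, 3), (3, 4), (3, 7), (3, 8), (3, 11), (3, 12), (3, 15), (4, 0), (4, 3), (4, 4), (4, 7), (4, 8), (4, 11), (4, 12), (4, 15), (5, 0), (5, 7), (5, 8), (5, 15), (10, 0), (10, 7), (10, 8), (10, 15), (11, 0), (11, 3), (11, 4), (11, 7), (11, 8), (11, 11), (11, 12), (11, 15), (12, 0), (12, 3), (12, 4), (12, 7), (12, 8), (12, 11), (12, 12), (12, 15), (13, 0), (13, 7), (13, 8), (13, 15)]
Holes: [(2, 0), (2, 7), (2, 8), (2, 15), (3, 0), (3, 3), (3, 4), (3, 7), (3, 8), (3, 11), (3, 12), (3, 15), (4, 0), (4, 3), (4, 4), (4, 7), (4, 8), (4, 11), (4, 12), (4, 15), (5, 0), (5, 7), (5, 8), (5, 15), (10, 0), (10, 7), (10, 8), (10, 15), (11, 0), (11, 3), (11, 4), (11, 7), (11, 8), (11, 11), (11, 12), (11, 15), (12, 0), (12, 3), (12, 4), (12, 7), (12, 8), (12, 11), (12, 12), (12, 15), (13, 0), (13, 7), (13, 8), (13, 15)]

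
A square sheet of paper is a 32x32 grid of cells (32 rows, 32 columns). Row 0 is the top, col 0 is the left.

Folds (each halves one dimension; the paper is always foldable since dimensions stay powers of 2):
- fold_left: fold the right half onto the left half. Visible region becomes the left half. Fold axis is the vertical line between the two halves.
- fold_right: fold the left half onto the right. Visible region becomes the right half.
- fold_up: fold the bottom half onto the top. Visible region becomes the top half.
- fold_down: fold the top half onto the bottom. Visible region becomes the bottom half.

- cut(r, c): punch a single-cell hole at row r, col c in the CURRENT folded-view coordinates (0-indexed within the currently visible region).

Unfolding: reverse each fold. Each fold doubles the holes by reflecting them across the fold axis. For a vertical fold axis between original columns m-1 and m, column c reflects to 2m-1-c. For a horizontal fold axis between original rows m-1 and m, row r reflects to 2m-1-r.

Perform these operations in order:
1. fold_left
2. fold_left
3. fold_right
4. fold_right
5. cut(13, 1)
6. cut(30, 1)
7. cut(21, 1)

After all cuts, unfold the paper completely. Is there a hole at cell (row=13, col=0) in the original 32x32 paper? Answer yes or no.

Op 1 fold_left: fold axis v@16; visible region now rows[0,32) x cols[0,16) = 32x16
Op 2 fold_left: fold axis v@8; visible region now rows[0,32) x cols[0,8) = 32x8
Op 3 fold_right: fold axis v@4; visible region now rows[0,32) x cols[4,8) = 32x4
Op 4 fold_right: fold axis v@6; visible region now rows[0,32) x cols[6,8) = 32x2
Op 5 cut(13, 1): punch at orig (13,7); cuts so far [(13, 7)]; region rows[0,32) x cols[6,8) = 32x2
Op 6 cut(30, 1): punch at orig (30,7); cuts so far [(13, 7), (30, 7)]; region rows[0,32) x cols[6,8) = 32x2
Op 7 cut(21, 1): punch at orig (21,7); cuts so far [(13, 7), (21, 7), (30, 7)]; region rows[0,32) x cols[6,8) = 32x2
Unfold 1 (reflect across v@6): 6 holes -> [(13, 4), (13, 7), (21, 4), (21, 7), (30, 4), (30, 7)]
Unfold 2 (reflect across v@4): 12 holes -> [(13, 0), (13, 3), (13, 4), (13, 7), (21, 0), (21, 3), (21, 4), (21, 7), (30, 0), (30, 3), (30, 4), (30, 7)]
Unfold 3 (reflect across v@8): 24 holes -> [(13, 0), (13, 3), (13, 4), (13, 7), (13, 8), (13, 11), (13, 12), (13, 15), (21, 0), (21, 3), (21, 4), (21, 7), (21, 8), (21, 11), (21, 12), (21, 15), (30, 0), (30, 3), (30, 4), (30, 7), (30, 8), (30, 11), (30, 12), (30, 15)]
Unfold 4 (reflect across v@16): 48 holes -> [(13, 0), (13, 3), (13, 4), (13, 7), (13, 8), (13, 11), (13, 12), (13, 15), (13, 16), (13, 19), (13, 20), (13, 23), (13, 24), (13, 27), (13, 28), (13, 31), (21, 0), (21, 3), (21, 4), (21, 7), (21, 8), (21, 11), (21, 12), (21, 15), (21, 16), (21, 19), (21, 20), (21, 23), (21, 24), (21, 27), (21, 28), (21, 31), (30, 0), (30, 3), (30, 4), (30, 7), (30, 8), (30, 11), (30, 12), (30, 15), (30, 16), (30, 19), (30, 20), (30, 23), (30, 24), (30, 27), (30, 28), (30, 31)]
Holes: [(13, 0), (13, 3), (13, 4), (13, 7), (13, 8), (13, 11), (13, 12), (13, 15), (13, 16), (13, 19), (13, 20), (13, 23), (13, 24), (13, 27), (13, 28), (13, 31), (21, 0), (21, 3), (21, 4), (21, 7), (21, 8), (21, 11), (21, 12), (21, 15), (21, 16), (21, 19), (21, 20), (21, 23), (21, 24), (21, 27), (21, 28), (21, 31), (30, 0), (30, 3), (30, 4), (30, 7), (30, 8), (30, 11), (30, 12), (30, 15), (30, 16), (30, 19), (30, 20), (30, 23), (30, 24), (30, 27), (30, 28), (30, 31)]

Answer: yes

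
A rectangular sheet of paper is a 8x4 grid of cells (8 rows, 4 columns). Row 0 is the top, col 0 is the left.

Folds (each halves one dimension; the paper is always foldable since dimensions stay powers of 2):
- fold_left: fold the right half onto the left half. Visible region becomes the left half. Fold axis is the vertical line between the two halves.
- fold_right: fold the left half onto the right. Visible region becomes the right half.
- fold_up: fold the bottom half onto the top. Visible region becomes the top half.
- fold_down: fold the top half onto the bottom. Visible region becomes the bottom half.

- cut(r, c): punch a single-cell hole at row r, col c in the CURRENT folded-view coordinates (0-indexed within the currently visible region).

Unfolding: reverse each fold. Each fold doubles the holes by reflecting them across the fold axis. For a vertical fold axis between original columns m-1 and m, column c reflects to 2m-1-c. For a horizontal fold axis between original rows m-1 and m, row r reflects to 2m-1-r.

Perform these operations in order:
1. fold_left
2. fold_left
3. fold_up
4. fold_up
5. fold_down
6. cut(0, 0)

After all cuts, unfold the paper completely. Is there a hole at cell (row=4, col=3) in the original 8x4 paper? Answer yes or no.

Op 1 fold_left: fold axis v@2; visible region now rows[0,8) x cols[0,2) = 8x2
Op 2 fold_left: fold axis v@1; visible region now rows[0,8) x cols[0,1) = 8x1
Op 3 fold_up: fold axis h@4; visible region now rows[0,4) x cols[0,1) = 4x1
Op 4 fold_up: fold axis h@2; visible region now rows[0,2) x cols[0,1) = 2x1
Op 5 fold_down: fold axis h@1; visible region now rows[1,2) x cols[0,1) = 1x1
Op 6 cut(0, 0): punch at orig (1,0); cuts so far [(1, 0)]; region rows[1,2) x cols[0,1) = 1x1
Unfold 1 (reflect across h@1): 2 holes -> [(0, 0), (1, 0)]
Unfold 2 (reflect across h@2): 4 holes -> [(0, 0), (1, 0), (2, 0), (3, 0)]
Unfold 3 (reflect across h@4): 8 holes -> [(0, 0), (1, 0), (2, 0), (3, 0), (4, 0), (5, 0), (6, 0), (7, 0)]
Unfold 4 (reflect across v@1): 16 holes -> [(0, 0), (0, 1), (1, 0), (1, 1), (2, 0), (2, 1), (3, 0), (3, 1), (4, 0), (4, 1), (5, 0), (5, 1), (6, 0), (6, 1), (7, 0), (7, 1)]
Unfold 5 (reflect across v@2): 32 holes -> [(0, 0), (0, 1), (0, 2), (0, 3), (1, 0), (1, 1), (1, 2), (1, 3), (2, 0), (2, 1), (2, 2), (2, 3), (3, 0), (3, 1), (3, 2), (3, 3), (4, 0), (4, 1), (4, 2), (4, 3), (5, 0), (5, 1), (5, 2), (5, 3), (6, 0), (6, 1), (6, 2), (6, 3), (7, 0), (7, 1), (7, 2), (7, 3)]
Holes: [(0, 0), (0, 1), (0, 2), (0, 3), (1, 0), (1, 1), (1, 2), (1, 3), (2, 0), (2, 1), (2, 2), (2, 3), (3, 0), (3, 1), (3, 2), (3, 3), (4, 0), (4, 1), (4, 2), (4, 3), (5, 0), (5, 1), (5, 2), (5, 3), (6, 0), (6, 1), (6, 2), (6, 3), (7, 0), (7, 1), (7, 2), (7, 3)]

Answer: yes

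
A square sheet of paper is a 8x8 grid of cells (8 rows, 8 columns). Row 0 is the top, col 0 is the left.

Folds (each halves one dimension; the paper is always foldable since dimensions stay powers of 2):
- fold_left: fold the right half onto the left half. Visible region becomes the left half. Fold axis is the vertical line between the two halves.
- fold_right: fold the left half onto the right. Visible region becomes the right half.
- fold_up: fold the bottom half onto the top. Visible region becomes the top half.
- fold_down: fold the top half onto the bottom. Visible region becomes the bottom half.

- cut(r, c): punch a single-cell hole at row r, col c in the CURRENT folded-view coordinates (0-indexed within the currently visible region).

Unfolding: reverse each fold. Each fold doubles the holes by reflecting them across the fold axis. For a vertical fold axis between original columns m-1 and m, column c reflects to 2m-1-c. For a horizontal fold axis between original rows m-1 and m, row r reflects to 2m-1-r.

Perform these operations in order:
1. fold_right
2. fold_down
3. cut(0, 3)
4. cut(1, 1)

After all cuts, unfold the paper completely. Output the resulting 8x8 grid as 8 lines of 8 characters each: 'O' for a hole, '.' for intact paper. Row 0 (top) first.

Op 1 fold_right: fold axis v@4; visible region now rows[0,8) x cols[4,8) = 8x4
Op 2 fold_down: fold axis h@4; visible region now rows[4,8) x cols[4,8) = 4x4
Op 3 cut(0, 3): punch at orig (4,7); cuts so far [(4, 7)]; region rows[4,8) x cols[4,8) = 4x4
Op 4 cut(1, 1): punch at orig (5,5); cuts so far [(4, 7), (5, 5)]; region rows[4,8) x cols[4,8) = 4x4
Unfold 1 (reflect across h@4): 4 holes -> [(2, 5), (3, 7), (4, 7), (5, 5)]
Unfold 2 (reflect across v@4): 8 holes -> [(2, 2), (2, 5), (3, 0), (3, 7), (4, 0), (4, 7), (5, 2), (5, 5)]

Answer: ........
........
..O..O..
O......O
O......O
..O..O..
........
........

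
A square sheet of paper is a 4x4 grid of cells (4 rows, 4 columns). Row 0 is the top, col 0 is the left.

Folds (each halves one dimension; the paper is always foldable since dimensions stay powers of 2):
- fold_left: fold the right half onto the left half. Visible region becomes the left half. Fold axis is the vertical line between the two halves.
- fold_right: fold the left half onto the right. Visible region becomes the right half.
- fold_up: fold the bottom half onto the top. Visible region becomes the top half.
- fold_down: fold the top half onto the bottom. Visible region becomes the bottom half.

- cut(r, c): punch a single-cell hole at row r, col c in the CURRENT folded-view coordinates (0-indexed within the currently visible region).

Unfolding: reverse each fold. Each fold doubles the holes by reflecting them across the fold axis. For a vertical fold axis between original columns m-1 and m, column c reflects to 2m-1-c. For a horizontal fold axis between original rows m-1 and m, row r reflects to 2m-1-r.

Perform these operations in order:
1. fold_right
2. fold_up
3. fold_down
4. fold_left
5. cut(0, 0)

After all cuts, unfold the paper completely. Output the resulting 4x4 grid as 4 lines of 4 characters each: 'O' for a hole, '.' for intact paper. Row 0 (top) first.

Op 1 fold_right: fold axis v@2; visible region now rows[0,4) x cols[2,4) = 4x2
Op 2 fold_up: fold axis h@2; visible region now rows[0,2) x cols[2,4) = 2x2
Op 3 fold_down: fold axis h@1; visible region now rows[1,2) x cols[2,4) = 1x2
Op 4 fold_left: fold axis v@3; visible region now rows[1,2) x cols[2,3) = 1x1
Op 5 cut(0, 0): punch at orig (1,2); cuts so far [(1, 2)]; region rows[1,2) x cols[2,3) = 1x1
Unfold 1 (reflect across v@3): 2 holes -> [(1, 2), (1, 3)]
Unfold 2 (reflect across h@1): 4 holes -> [(0, 2), (0, 3), (1, 2), (1, 3)]
Unfold 3 (reflect across h@2): 8 holes -> [(0, 2), (0, 3), (1, 2), (1, 3), (2, 2), (2, 3), (3, 2), (3, 3)]
Unfold 4 (reflect across v@2): 16 holes -> [(0, 0), (0, 1), (0, 2), (0, 3), (1, 0), (1, 1), (1, 2), (1, 3), (2, 0), (2, 1), (2, 2), (2, 3), (3, 0), (3, 1), (3, 2), (3, 3)]

Answer: OOOO
OOOO
OOOO
OOOO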